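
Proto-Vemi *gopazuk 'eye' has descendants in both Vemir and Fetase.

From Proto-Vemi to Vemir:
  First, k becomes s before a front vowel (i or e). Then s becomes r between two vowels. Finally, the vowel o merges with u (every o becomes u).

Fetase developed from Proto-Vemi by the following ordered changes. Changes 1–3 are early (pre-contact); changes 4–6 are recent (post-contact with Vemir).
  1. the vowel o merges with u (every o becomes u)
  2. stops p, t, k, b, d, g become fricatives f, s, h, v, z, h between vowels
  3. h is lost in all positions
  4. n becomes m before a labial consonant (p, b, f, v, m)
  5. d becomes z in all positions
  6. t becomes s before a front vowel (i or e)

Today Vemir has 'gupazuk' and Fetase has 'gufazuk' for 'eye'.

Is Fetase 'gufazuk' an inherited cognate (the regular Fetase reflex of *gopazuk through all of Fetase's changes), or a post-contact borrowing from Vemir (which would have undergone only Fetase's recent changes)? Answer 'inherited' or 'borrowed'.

If inherited, *gopazuk would pass through all of Fetase's changes:
Fetase: *gopazuk
  gopazuk → gupazuk   [vowel merger]
  gupazuk → gufazuk   [intervocalic lenition]
  gufazuk (rule 3 does not apply)
  gufazuk (rule 4 does not apply)
  gufazuk (rule 5 does not apply)
  gufazuk (rule 6 does not apply)
  giving Fetase gufazuk.
If borrowed from Vemir 'gupazuk' after the early changes, it would undergo only the recent ones:
  rule 4 (nasal place assimilation): no change (gupazuk)
  rule 5 (unconditioned shift): no change (gupazuk)
  rule 6 (palatalisation): no change (gupazuk)
  ⇒ as a loan: gupazuk
Fetase 'gufazuk' matches the inherited outcome exactly, so it is an inherited cognate, not a loan.

inherited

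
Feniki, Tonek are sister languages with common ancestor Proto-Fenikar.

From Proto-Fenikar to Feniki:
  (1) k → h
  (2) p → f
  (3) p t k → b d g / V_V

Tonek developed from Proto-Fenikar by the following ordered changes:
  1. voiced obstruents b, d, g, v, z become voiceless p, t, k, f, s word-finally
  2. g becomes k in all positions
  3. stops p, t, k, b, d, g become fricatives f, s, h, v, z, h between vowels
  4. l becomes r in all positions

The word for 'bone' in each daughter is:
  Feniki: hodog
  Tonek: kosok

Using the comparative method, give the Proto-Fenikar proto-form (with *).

*kotog

Position 1: Feniki has h, Tonek has k. Taking the neighbouring segments as reconstructed: Feniki h could go back to *k or *h; Tonek k could go back to *k or *g — the one source consistent with every daughter is *k.
Position 3: Feniki has d, Tonek has s. Taking the neighbouring segments as reconstructed: Feniki d could go back to *t or *d; Tonek s could go back to *t or *s — the one source consistent with every daughter is *t.
Continuing position by position gives *kotog; check it forward:
Feniki: start from *kotog.
  rule 1 (unconditioned shift): kotog → hotog
  rule 2: no change — hotog
  rule 3 (intervocalic voicing): hotog → hodog
  ⇒ Feniki hodog
Tonek: *kotog > kotok > kosok  (by final devoicing, intervocalic lenition)
*kotog is the unique common source.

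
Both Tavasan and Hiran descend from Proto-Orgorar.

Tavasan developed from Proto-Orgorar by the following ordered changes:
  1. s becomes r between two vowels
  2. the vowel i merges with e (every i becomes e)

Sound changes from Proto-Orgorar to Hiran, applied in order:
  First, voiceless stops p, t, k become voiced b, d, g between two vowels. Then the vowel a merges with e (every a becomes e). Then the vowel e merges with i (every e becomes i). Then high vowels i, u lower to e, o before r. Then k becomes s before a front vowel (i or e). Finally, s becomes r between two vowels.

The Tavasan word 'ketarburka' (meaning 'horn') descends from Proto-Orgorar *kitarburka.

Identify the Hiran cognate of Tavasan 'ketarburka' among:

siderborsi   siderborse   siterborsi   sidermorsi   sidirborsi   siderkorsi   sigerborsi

siderborsi

Hiran: start from *kitarburka.
  rule 1 (intervocalic voicing): kitarburka → kidarburka
  rule 2 (vowel merger): kidarburka → kiderburke
  rule 3 (vowel merger): kiderburke → kidirburki
  rule 4 (pre-rhotic lowering): kidirburki → kiderborki
  rule 5 (palatalisation): kiderborki → siderborsi
  rule 6: no change — siderborsi
  ⇒ Hiran siderborsi
Among the options, 'siderborsi' alone shows every Hiran change applied in order.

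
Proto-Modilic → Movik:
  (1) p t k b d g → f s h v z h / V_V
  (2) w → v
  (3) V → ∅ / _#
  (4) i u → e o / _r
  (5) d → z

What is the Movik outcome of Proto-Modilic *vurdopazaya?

vorzofazay

Movik: *vurdopazaya
  vurdopazaya → vurdofazaya   [intervocalic lenition]
  vurdofazaya (rule 2 does not apply)
  vurdofazaya → vurdofazay   [apocope]
  vurdofazay → vordofazay   [pre-rhotic lowering]
  vordofazay → vorzofazay   [unconditioned shift]
  giving Movik vorzofazay.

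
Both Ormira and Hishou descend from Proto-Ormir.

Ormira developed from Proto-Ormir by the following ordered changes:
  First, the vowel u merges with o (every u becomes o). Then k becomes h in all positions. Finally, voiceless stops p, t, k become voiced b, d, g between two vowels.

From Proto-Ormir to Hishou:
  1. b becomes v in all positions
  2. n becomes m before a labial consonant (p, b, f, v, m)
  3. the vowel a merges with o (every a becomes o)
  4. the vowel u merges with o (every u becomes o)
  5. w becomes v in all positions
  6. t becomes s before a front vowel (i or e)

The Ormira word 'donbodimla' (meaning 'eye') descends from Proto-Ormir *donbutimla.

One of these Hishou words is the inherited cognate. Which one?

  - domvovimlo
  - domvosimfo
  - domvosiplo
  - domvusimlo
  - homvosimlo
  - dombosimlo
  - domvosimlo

domvosimlo

Hishou: *donbutimla
  donbutimla → donvutimla   [unconditioned shift]
  donvutimla → domvutimla   [nasal place assimilation]
  domvutimla → domvutimlo   [vowel merger]
  domvutimlo → domvotimlo   [vowel merger]
  domvotimlo (rule 5 does not apply)
  domvotimlo → domvosimlo   [palatalisation]
  giving Hishou domvosimlo.
Among the options, 'domvosimlo' alone shows every Hishou change applied in order.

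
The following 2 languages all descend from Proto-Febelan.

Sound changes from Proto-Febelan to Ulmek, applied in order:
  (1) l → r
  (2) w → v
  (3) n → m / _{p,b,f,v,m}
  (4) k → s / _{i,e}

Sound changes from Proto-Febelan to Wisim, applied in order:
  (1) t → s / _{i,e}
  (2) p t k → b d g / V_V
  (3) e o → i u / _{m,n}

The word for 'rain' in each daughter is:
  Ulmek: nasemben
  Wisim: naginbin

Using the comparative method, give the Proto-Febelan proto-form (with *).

Position 4: Ulmek has e, Wisim has i. Ulmek preserves e here (none of its changes turn any other segment into e), so the proto-segment is *e.
Position 3: Ulmek has s, Wisim has g. Taking the neighbouring segments as reconstructed: Ulmek s could go back to *k or *s; Wisim g could go back to *k or *g — the one source consistent with every daughter is *k.
Position 5: Ulmek has m, Wisim has n. Wisim preserves n here (none of its changes turn any other segment into n), so the proto-segment is *n.
Verify the candidate proto-form against each daughter:
Ulmek: start from *nakenben.
  rule 1: no change — nakenben
  rule 2: no change — nakenben
  rule 3 (nasal place assimilation): nakenben → nakemben
  rule 4 (palatalisation): nakemben → nasemben
  ⇒ Ulmek nasemben
Wisim: start from *nakenben.
  rule 1: no change — nakenben
  rule 2 (intervocalic voicing): nakenben → nagenben
  rule 3 (pre-nasal raising): nagenben → naginbin
  ⇒ Wisim naginbin
No other proto-form is consistent with every reflex, so the reconstruction is *nakenben.

*nakenben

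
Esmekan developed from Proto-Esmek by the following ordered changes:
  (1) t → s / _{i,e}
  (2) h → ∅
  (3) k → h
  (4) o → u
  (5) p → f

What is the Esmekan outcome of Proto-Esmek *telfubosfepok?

Esmekan: start from *telfubosfepok.
  rule 1 (palatalisation): telfubosfepok → selfubosfepok
  rule 2: no change — selfubosfepok
  rule 3 (unconditioned shift): selfubosfepok → selfubosfepoh
  rule 4 (vowel merger): selfubosfepoh → selfubusfepuh
  rule 5 (unconditioned shift): selfubusfepuh → selfubusfefuh
  ⇒ Esmekan selfubusfefuh

selfubusfefuh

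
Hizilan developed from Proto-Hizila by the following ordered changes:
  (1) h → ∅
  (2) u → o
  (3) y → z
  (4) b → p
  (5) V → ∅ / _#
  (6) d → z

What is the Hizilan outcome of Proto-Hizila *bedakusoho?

pezakoso

Hizilan: start from *bedakusoho.
  rule 1 (h-loss): bedakusoho → bedakusoo
  rule 2 (vowel merger): bedakusoo → bedakosoo
  rule 3: no change — bedakosoo
  rule 4 (unconditioned shift): bedakosoo → pedakosoo
  rule 5 (apocope): pedakosoo → pedakoso
  rule 6 (unconditioned shift): pedakoso → pezakoso
  ⇒ Hizilan pezakoso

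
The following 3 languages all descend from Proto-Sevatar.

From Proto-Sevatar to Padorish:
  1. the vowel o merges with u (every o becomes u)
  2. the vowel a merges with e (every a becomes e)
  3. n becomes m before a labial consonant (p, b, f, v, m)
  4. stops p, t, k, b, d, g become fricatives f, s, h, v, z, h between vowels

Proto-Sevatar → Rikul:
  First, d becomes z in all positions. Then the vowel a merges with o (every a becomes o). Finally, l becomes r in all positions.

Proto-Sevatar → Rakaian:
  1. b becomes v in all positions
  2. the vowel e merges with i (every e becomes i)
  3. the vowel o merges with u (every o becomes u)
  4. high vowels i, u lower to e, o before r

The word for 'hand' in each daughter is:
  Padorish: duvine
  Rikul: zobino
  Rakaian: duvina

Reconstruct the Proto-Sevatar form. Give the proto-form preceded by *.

*dobina

Position 6: Padorish has e, Rikul has o, Rakaian has a. Rakaian preserves a here (none of its changes turn any other segment into a), so the proto-segment is *a.
Position 3: Padorish has v, Rikul has b, Rakaian has v. Rikul preserves b here (none of its changes turn any other segment into b), so the proto-segment is *b.
Position 1: Padorish has d, Rikul has z, Rakaian has d. Padorish preserves d here (none of its changes turn any other segment into d), so the proto-segment is *d.
This points to *dobina. Verify forward in each daughter:
Padorish: start from *dobina.
  rule 1 (vowel merger): dobina → dubina
  rule 2 (vowel merger): dubina → dubine
  rule 3: no change — dubine
  rule 4 (intervocalic lenition): dubine → duvine
  ⇒ Padorish duvine
Rikul: start from *dobina.
  rule 1 (unconditioned shift): dobina → zobina
  rule 2 (vowel merger): zobina → zobino
  rule 3: no change — zobino
  ⇒ Rikul zobino
Rakaian: start from *dobina.
  rule 1 (unconditioned shift): dobina → dovina
  rule 2: no change — dovina
  rule 3 (vowel merger): dovina → duvina
  rule 4: no change — duvina
  ⇒ Rakaian duvina
Only *dobina yields all of Padorish duvine, Rikul zobino, Rakaian duvina.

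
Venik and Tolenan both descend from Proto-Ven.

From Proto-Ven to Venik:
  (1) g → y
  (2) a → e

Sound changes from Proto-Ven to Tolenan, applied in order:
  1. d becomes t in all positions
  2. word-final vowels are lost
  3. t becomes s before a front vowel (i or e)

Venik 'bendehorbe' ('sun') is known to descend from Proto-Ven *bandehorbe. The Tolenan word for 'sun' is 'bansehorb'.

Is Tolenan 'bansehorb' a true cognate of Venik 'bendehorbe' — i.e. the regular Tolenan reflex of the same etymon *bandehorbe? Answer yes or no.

Derive the expected Tolenan reflex of *bandehorbe:
Tolenan: *bandehorbe > bantehorbe > bantehorb > bansehorb  (by unconditioned shift, apocope, palatalisation)
Tolenan 'bansehorb' matches the regular reflex exactly, so the pair is cognate.

yes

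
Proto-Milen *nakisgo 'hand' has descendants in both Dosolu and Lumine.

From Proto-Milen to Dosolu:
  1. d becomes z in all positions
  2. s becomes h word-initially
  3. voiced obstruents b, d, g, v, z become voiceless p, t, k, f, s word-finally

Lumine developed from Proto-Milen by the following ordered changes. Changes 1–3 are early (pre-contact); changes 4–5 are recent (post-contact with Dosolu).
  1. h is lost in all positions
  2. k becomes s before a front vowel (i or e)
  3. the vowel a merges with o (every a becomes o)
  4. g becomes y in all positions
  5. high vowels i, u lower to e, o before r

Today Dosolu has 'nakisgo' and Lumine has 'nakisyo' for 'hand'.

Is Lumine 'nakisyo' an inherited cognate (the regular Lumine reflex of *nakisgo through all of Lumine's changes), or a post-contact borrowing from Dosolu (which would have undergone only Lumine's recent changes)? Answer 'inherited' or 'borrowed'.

borrowed

If inherited, *nakisgo would pass through all of Lumine's changes:
Lumine: *nakisgo
  nakisgo (rule 1 does not apply)
  nakisgo → nasisgo   [palatalisation]
  nasisgo → nosisgo   [vowel merger]
  nosisgo → nosisyo   [unconditioned shift]
  nosisyo (rule 5 does not apply)
  giving Lumine nosisyo.
If borrowed from Dosolu 'nakisgo' after the early changes, it would undergo only the recent ones:
  rule 4 (unconditioned shift): nakisgo → nakisyo
  rule 5 (pre-rhotic lowering): no change (nakisyo)
  ⇒ as a loan: nakisyo
Lumine 'nakisyo' matches the loan outcome 'nakisyo', not the inherited 'nosisyo' — it skipped the early Lumine changes, so it was borrowed from Dosolu.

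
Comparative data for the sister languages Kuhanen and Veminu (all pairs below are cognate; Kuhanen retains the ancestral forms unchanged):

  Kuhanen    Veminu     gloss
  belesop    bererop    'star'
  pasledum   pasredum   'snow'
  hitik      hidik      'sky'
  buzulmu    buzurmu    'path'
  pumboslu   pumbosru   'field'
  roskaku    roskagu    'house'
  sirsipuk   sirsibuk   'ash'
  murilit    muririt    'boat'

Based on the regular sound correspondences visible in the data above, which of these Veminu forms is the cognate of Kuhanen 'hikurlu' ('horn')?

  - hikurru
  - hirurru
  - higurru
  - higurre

roskaku ~ roskagu — Kuhanen k corresponds to Veminu g between vowels (before a back vowel).
pumboslu ~ pumbosru — Kuhanen l corresponds to Veminu r after a consonant, before a back vowel.
Applying these to Kuhanen 'hikurlu':
  hikurlu → higurlu   (k→g between vowels (before a back vowel))
  higurlu → higurru   (l→r after a consonant, before a back vowel)
So the Veminu cognate is 'higurru'.

higurru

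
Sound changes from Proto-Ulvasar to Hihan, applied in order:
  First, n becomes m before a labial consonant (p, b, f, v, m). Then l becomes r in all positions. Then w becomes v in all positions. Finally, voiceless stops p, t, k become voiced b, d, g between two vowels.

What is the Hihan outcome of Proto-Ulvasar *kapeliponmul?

kaberibommur

Hihan: *kapeliponmul
  kapeliponmul → kapelipommul   [nasal place assimilation]
  kapelipommul → kaperipommur   [unconditioned shift]
  kaperipommur (rule 3 does not apply)
  kaperipommur → kaberibommur   [intervocalic voicing]
  giving Hihan kaberibommur.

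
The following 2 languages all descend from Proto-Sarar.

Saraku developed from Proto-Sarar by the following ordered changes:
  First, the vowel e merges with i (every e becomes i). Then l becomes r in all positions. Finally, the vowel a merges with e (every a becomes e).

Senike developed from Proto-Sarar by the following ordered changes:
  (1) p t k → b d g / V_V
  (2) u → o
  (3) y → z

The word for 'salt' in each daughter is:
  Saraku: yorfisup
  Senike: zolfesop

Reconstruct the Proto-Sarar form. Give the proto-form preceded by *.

*yolfesup

Position 7: Saraku has u, Senike has o. Saraku preserves u here (none of its changes turn any other segment into u), so the proto-segment is *u.
Position 5: Saraku has i, Senike has e. Senike preserves e here (none of its changes turn any other segment into e), so the proto-segment is *e.
Position 3: Saraku has r, Senike has l. Senike preserves l here (none of its changes turn any other segment into l), so the proto-segment is *l.
Verify the candidate proto-form against each daughter:
Saraku: *yolfesup > yolfisup > yorfisup  (by vowel merger, unconditioned shift)
Senike: *yolfesup
  yolfesup (rule 1 does not apply)
  yolfesup → yolfesop   [vowel merger]
  yolfesop → zolfesop   [unconditioned shift]
  giving Senike zolfesop.
No other proto-form is consistent with every reflex, so the reconstruction is *yolfesup.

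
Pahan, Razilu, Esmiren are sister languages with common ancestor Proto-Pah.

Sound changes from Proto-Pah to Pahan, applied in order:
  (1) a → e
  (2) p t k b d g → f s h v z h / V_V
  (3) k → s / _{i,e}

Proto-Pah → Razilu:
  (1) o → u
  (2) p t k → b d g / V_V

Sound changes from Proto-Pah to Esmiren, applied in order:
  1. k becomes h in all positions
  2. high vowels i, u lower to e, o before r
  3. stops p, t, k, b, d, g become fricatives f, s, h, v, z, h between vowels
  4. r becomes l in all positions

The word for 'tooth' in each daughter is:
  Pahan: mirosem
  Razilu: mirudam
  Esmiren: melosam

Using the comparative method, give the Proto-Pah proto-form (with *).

Position 4: Pahan has o, Razilu has u, Esmiren has o. Pahan preserves o here (none of its changes turn any other segment into o), so the proto-segment is *o.
Position 5: Pahan has s, Razilu has d, Esmiren has s. Taking the neighbouring segments as reconstructed: Pahan s could go back to *t or *s; Razilu d could go back to *t or *d; Esmiren s could go back to *t or *s — the one source consistent with every daughter is *t.
Position 6: Pahan has e, Razilu has a, Esmiren has a. Razilu preserves a here (none of its changes turn any other segment into a), so the proto-segment is *a.
This points to *mirotam. Verify forward in each daughter:
Pahan: start from *mirotam.
  rule 1 (vowel merger): mirotam → mirotem
  rule 2 (intervocalic lenition): mirotem → mirosem
  rule 3: no change — mirosem
  ⇒ Pahan mirosem
Razilu: *mirotam > mirutam > mirudam  (by vowel merger, intervocalic voicing)
Esmiren: start from *mirotam.
  rule 1: no change — mirotam
  rule 2 (pre-rhotic lowering): mirotam → merotam
  rule 3 (intervocalic lenition): merotam → merosam
  rule 4 (unconditioned shift): merosam → melosam
  ⇒ Esmiren melosam
Only *mirotam yields all of Pahan mirosem, Razilu mirudam, Esmiren melosam.

*mirotam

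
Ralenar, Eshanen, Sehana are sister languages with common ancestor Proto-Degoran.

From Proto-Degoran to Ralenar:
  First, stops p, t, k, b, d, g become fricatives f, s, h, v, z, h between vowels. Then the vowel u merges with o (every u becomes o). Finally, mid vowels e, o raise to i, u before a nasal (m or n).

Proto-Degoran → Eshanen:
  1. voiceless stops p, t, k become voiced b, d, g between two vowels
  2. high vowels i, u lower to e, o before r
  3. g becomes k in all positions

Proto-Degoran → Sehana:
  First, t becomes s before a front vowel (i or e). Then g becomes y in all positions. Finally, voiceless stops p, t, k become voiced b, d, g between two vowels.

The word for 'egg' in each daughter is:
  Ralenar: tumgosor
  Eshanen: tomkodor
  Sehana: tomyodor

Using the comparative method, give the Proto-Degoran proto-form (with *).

Position 4: Ralenar has g, Eshanen has k, Sehana has y. Ralenar preserves g here (none of its changes turn any other segment into g), so the proto-segment is *g.
Position 2: Ralenar has u, Eshanen has o, Sehana has o. Sehana preserves o here (none of its changes turn any other segment into o), so the proto-segment is *o.
Verify the candidate proto-form against each daughter:
Ralenar: *tomgotor > tomgosor > tumgosor  (by intervocalic lenition, pre-nasal raising)
Eshanen: *tomgotor > tomgodor > tomkodor  (by intervocalic voicing, unconditioned shift)
Sehana: start from *tomgotor.
  rule 1: no change — tomgotor
  rule 2 (unconditioned shift): tomgotor → tomyotor
  rule 3 (intervocalic voicing): tomyotor → tomyodor
  ⇒ Sehana tomyodor
No other proto-form is consistent with every reflex, so the reconstruction is *tomgotor.

*tomgotor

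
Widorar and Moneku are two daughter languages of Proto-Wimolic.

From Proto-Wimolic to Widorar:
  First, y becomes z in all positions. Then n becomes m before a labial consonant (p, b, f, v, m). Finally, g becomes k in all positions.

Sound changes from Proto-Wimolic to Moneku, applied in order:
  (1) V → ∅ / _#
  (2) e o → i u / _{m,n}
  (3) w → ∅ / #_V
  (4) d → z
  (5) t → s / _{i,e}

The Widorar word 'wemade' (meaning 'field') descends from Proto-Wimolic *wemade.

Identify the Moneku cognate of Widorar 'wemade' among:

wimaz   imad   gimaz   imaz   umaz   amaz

imaz

Moneku: *wemade > wemad > wimad > imad > imaz  (by apocope, pre-nasal raising, glide loss, unconditioned shift)
Among the options, 'imaz' alone shows every Moneku change applied in order.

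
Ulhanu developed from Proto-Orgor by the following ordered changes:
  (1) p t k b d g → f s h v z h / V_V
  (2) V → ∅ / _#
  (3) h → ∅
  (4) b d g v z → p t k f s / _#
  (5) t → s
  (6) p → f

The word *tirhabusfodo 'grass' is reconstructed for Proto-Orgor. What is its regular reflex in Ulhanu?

siravusfos

Ulhanu: start from *tirhabusfodo.
  rule 1 (intervocalic lenition): tirhabusfodo → tirhavusfozo
  rule 2 (apocope): tirhavusfozo → tirhavusfoz
  rule 3 (h-loss): tirhavusfoz → tiravusfoz
  rule 4 (final devoicing): tiravusfoz → tiravusfos
  rule 5 (unconditioned shift): tiravusfos → siravusfos
  rule 6: no change — siravusfos
  ⇒ Ulhanu siravusfos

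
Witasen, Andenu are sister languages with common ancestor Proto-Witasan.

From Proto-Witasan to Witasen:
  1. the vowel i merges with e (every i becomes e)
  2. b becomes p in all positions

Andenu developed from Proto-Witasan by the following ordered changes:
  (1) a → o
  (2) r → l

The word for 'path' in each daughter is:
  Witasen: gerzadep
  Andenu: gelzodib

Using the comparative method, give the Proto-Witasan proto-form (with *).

Position 7: Witasen has e, Andenu has i. Andenu preserves i here (none of its changes turn any other segment into i), so the proto-segment is *i.
Position 8: Witasen has p, Andenu has b. Andenu preserves b here (none of its changes turn any other segment into b), so the proto-segment is *b.
Position 3: Witasen has r, Andenu has l. Witasen preserves r here (none of its changes turn any other segment into r), so the proto-segment is *r.
This points to *gerzadib. Verify forward in each daughter:
Witasen: *gerzadib
  gerzadib → gerzadeb   [vowel merger]
  gerzadeb → gerzadep   [unconditioned shift]
  giving Witasen gerzadep.
Andenu: start from *gerzadib.
  rule 1 (vowel merger): gerzadib → gerzodib
  rule 2 (unconditioned shift): gerzodib → gelzodib
  ⇒ Andenu gelzodib
No other proto-form is consistent with every reflex, so the reconstruction is *gerzadib.

*gerzadib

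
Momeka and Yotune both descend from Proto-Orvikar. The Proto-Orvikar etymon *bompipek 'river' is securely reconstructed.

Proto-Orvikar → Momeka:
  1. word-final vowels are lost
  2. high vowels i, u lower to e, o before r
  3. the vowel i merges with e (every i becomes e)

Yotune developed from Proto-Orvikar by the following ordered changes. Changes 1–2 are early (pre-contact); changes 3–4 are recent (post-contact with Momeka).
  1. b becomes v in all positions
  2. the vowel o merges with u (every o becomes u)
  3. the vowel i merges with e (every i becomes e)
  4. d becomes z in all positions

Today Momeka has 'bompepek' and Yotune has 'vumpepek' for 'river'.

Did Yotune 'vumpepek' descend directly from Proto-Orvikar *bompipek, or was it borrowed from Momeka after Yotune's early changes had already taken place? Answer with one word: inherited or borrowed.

If inherited, *bompipek would pass through all of Yotune's changes:
Yotune: start from *bompipek.
  rule 1 (unconditioned shift): bompipek → vompipek
  rule 2 (vowel merger): vompipek → vumpipek
  rule 3 (vowel merger): vumpipek → vumpepek
  rule 4: no change — vumpepek
  ⇒ Yotune vumpepek
If borrowed from Momeka 'bompepek' after the early changes, it would undergo only the recent ones:
  rule 3 (vowel merger): no change (bompepek)
  rule 4 (unconditioned shift): no change (bompepek)
  ⇒ as a loan: bompepek
Yotune 'vumpepek' matches the inherited outcome exactly, so it is an inherited cognate, not a loan.

inherited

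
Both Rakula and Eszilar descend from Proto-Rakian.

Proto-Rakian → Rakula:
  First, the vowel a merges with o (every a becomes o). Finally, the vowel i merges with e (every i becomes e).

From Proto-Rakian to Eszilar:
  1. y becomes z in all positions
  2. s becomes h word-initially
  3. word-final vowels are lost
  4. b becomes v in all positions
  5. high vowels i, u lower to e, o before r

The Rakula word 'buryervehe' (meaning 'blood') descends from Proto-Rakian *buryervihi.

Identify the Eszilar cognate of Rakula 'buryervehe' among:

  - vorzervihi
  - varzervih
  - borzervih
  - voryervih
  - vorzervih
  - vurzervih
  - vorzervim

vorzervih

Eszilar: *buryervihi
  buryervihi → burzervihi   [unconditioned shift]
  burzervihi (rule 2 does not apply)
  burzervihi → burzervih   [apocope]
  burzervih → vurzervih   [unconditioned shift]
  vurzervih → vorzervih   [pre-rhotic lowering]
  giving Eszilar vorzervih.
Among the options, 'vorzervih' alone shows every Eszilar change applied in order.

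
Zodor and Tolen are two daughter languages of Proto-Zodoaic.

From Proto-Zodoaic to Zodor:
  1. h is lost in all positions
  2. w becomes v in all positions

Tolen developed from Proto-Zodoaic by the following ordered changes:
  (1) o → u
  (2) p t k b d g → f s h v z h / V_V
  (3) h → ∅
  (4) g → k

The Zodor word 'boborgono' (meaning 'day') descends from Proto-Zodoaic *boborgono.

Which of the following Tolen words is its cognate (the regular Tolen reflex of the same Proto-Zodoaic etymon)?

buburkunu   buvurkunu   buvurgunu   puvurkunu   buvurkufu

Tolen: *boborgono
  boborgono → buburgunu   [vowel merger]
  buburgunu → buvurgunu   [intervocalic lenition]
  buvurgunu (rule 3 does not apply)
  buvurgunu → buvurkunu   [unconditioned shift]
  giving Tolen buvurkunu.
Among the options, 'buvurkunu' alone shows every Tolen change applied in order.

buvurkunu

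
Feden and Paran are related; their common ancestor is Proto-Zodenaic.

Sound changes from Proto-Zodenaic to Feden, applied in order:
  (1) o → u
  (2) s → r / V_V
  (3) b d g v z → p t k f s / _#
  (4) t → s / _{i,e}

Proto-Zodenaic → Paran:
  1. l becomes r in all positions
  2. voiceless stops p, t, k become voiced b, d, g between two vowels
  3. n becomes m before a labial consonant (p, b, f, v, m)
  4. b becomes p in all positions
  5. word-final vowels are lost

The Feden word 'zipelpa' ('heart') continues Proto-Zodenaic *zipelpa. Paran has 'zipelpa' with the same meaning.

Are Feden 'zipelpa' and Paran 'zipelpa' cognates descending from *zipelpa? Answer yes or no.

no

Derive the expected Paran reflex of *zipelpa:
Paran: start from *zipelpa.
  rule 1 (unconditioned shift): zipelpa → ziperpa
  rule 2 (intervocalic voicing): ziperpa → ziberpa
  rule 3: no change — ziberpa
  rule 4 (unconditioned shift): ziberpa → ziperpa
  rule 5 (apocope): ziperpa → ziperp
  ⇒ Paran ziperp
The regular Paran reflex would be 'ziperp', but the attested form is 'zipelpa'. The correspondence is irregular, so they are not cognates (the Paran form has a different source).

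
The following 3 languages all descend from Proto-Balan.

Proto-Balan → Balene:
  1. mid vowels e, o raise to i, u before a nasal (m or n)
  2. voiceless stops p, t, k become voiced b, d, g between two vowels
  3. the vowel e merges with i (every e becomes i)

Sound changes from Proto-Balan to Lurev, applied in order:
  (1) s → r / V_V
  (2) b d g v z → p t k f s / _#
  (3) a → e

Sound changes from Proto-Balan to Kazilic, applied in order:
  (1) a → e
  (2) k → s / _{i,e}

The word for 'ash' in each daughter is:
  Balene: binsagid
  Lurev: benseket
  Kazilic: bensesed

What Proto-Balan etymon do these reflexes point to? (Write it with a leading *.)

Position 8: Balene has d, Lurev has t, Kazilic has d. Kazilic preserves d here (none of its changes turn any other segment into d), so the proto-segment is *d.
Position 2: Balene has i, Lurev has e, Kazilic has e. Taking the neighbouring segments as reconstructed: Balene i could go back to *e or *i; Lurev e could go back to *a or *e; Kazilic e could go back to *a or *e — the one source consistent with every daughter is *e.
Position 5: Balene has a, Lurev has e, Kazilic has e. Balene preserves a here (none of its changes turn any other segment into a), so the proto-segment is *a.
This points to *bensaked. Verify forward in each daughter:
Balene: *bensaked > binsaked > binsaged > binsagid  (by pre-nasal raising, intervocalic voicing, vowel merger)
Lurev: *bensaked > bensaket > benseket  (by final devoicing, vowel merger)
Kazilic: *bensaked > benseked > bensesed  (by vowel merger, palatalisation)
No other proto-form is consistent with every reflex, so the reconstruction is *bensaked.

*bensaked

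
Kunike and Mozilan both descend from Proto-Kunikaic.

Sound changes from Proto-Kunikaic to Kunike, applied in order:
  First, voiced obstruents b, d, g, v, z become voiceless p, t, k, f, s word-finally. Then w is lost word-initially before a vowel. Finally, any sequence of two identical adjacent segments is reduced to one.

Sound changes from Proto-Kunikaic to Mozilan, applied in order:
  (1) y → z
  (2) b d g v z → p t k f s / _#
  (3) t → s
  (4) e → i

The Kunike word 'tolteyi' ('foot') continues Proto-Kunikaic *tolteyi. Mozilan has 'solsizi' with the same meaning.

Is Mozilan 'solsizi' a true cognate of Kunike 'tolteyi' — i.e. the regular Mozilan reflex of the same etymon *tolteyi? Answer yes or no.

Derive the expected Mozilan reflex of *tolteyi:
Mozilan: start from *tolteyi.
  rule 1 (unconditioned shift): tolteyi → toltezi
  rule 2: no change — toltezi
  rule 3 (unconditioned shift): toltezi → solsezi
  rule 4 (vowel merger): solsezi → solsizi
  ⇒ Mozilan solsizi
Mozilan 'solsizi' matches the regular reflex exactly, so the pair is cognate.

yes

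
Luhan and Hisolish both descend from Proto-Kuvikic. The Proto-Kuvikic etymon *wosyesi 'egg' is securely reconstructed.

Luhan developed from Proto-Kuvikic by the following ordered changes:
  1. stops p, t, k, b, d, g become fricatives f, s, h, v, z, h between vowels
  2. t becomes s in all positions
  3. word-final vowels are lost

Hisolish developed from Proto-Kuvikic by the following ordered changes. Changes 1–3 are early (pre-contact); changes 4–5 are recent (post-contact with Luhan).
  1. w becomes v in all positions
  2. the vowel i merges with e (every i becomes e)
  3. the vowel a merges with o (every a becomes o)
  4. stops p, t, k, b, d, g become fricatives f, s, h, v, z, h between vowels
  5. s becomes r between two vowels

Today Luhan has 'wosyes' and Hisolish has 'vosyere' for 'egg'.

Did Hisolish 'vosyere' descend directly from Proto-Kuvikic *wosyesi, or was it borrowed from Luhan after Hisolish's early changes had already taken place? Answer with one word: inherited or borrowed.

inherited

If inherited, *wosyesi would pass through all of Hisolish's changes:
Hisolish: *wosyesi
  wosyesi → vosyesi   [unconditioned shift]
  vosyesi → vosyese   [vowel merger]
  vosyese (rule 3 does not apply)
  vosyese (rule 4 does not apply)
  vosyese → vosyere   [rhotacism]
  giving Hisolish vosyere.
If borrowed from Luhan 'wosyes' after the early changes, it would undergo only the recent ones:
  rule 4 (intervocalic lenition): no change (wosyes)
  rule 5 (rhotacism): no change (wosyes)
  ⇒ as a loan: wosyes
Hisolish 'vosyere' matches the inherited outcome exactly, so it is an inherited cognate, not a loan.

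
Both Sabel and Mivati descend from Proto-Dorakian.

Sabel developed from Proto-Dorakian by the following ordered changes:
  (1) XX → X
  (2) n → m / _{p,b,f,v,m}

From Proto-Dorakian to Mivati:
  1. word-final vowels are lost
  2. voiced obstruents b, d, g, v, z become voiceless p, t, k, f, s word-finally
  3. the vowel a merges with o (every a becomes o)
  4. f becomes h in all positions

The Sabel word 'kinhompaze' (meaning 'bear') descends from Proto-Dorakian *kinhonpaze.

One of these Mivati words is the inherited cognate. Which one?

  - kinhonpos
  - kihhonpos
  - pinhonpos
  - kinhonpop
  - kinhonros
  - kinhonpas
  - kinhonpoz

kinhonpos

Mivati: *kinhonpaze > kinhonpaz > kinhonpas > kinhonpos  (by apocope, final devoicing, vowel merger)
Among the options, 'kinhonpos' alone shows every Mivati change applied in order.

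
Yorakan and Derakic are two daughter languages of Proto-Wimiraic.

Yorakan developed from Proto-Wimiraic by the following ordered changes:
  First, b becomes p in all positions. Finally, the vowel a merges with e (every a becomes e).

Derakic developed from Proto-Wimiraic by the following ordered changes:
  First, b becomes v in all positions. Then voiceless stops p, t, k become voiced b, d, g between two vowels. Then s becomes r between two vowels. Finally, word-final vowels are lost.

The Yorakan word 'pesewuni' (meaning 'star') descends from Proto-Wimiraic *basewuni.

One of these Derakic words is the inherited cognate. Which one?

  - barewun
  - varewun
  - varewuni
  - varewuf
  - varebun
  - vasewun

varewun

Derakic: *basewuni
  basewuni → vasewuni   [unconditioned shift]
  vasewuni (rule 2 does not apply)
  vasewuni → varewuni   [rhotacism]
  varewuni → varewun   [apocope]
  giving Derakic varewun.
Only 'varewun' matches the regular Derakic development of *basewuni.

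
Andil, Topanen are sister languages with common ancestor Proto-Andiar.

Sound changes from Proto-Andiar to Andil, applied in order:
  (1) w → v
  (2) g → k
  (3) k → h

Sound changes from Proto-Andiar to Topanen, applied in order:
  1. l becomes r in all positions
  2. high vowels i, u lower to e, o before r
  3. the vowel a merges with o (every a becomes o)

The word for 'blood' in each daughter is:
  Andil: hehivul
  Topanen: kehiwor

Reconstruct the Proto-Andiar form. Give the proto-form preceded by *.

*kehiwul

Position 6: Andil has u, Topanen has o. Andil preserves u here (none of its changes turn any other segment into u), so the proto-segment is *u.
Position 1: Andil has h, Topanen has k. Topanen preserves k here (none of its changes turn any other segment into k), so the proto-segment is *k.
This points to *kehiwul. Verify forward in each daughter:
Andil: *kehiwul > kehivul > hehivul  (by unconditioned shift, unconditioned shift)
Topanen: start from *kehiwul.
  rule 1 (unconditioned shift): kehiwul → kehiwur
  rule 2 (pre-rhotic lowering): kehiwur → kehiwor
  rule 3: no change — kehiwor
  ⇒ Topanen kehiwor
*kehiwul is the unique common source.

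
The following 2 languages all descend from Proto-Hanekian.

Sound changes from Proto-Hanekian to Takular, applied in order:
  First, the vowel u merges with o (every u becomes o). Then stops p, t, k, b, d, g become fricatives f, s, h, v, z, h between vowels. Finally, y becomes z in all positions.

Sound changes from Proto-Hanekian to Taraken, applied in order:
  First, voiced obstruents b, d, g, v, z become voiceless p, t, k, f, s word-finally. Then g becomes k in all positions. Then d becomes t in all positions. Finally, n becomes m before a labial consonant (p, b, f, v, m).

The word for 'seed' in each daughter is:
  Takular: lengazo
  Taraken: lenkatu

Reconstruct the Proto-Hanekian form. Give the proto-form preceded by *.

*lengadu

Position 7: Takular has o, Taraken has u. Taraken preserves u here (none of its changes turn any other segment into u), so the proto-segment is *u.
Position 6: Takular has z, Taraken has t. Taking the neighbouring segments as reconstructed: Takular z could go back to *d or *z or *y; Taraken t could go back to *t or *d — the one source consistent with every daughter is *d.
Verify the candidate proto-form against each daughter:
Takular: *lengadu > lengado > lengazo  (by vowel merger, intervocalic lenition)
Taraken: *lengadu
  lengadu (rule 1 does not apply)
  lengadu → lenkadu   [unconditioned shift]
  lenkadu → lenkatu   [unconditioned shift]
  lenkatu (rule 4 does not apply)
  giving Taraken lenkatu.
Only *lengadu yields all of Takular lengazo, Taraken lenkatu.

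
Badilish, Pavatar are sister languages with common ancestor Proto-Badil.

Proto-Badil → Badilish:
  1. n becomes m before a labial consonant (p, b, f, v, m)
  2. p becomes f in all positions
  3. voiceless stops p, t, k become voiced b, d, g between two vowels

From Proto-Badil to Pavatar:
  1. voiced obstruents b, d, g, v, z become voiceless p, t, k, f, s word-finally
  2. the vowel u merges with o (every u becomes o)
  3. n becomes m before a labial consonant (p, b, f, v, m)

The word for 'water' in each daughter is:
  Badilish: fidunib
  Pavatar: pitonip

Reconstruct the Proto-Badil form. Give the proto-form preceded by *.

Position 3: Badilish has d, Pavatar has t. Taking the neighbouring segments as reconstructed: Badilish d could go back to *t or *d; Pavatar t can only go back to *t — the one source consistent with every daughter is *t.
Position 4: Badilish has u, Pavatar has o. Badilish preserves u here (none of its changes turn any other segment into u), so the proto-segment is *u.
Position 1: Badilish has f, Pavatar has p. Taking the neighbouring segments as reconstructed: Badilish f could go back to *p or *f; Pavatar p can only go back to *p — the one source consistent with every daughter is *p.
This points to *pitunib. Verify forward in each daughter:
Badilish: *pitunib > fitunib > fidunib  (by unconditioned shift, intervocalic voicing)
Pavatar: *pitunib > pitunip > pitonip  (by final devoicing, vowel merger)
*pitunib is the unique common source.

*pitunib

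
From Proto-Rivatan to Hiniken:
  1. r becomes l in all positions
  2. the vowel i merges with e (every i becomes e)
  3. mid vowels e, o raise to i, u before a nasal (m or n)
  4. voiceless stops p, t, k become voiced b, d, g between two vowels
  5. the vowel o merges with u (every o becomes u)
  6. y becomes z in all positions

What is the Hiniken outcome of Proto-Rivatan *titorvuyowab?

Hiniken: *titorvuyowab
  titorvuyowab → titolvuyowab   [unconditioned shift]
  titolvuyowab → tetolvuyowab   [vowel merger]
  tetolvuyowab (rule 3 does not apply)
  tetolvuyowab → tedolvuyowab   [intervocalic voicing]
  tedolvuyowab → tedulvuyuwab   [vowel merger]
  tedulvuyuwab → tedulvuzuwab   [unconditioned shift]
  giving Hiniken tedulvuzuwab.

tedulvuzuwab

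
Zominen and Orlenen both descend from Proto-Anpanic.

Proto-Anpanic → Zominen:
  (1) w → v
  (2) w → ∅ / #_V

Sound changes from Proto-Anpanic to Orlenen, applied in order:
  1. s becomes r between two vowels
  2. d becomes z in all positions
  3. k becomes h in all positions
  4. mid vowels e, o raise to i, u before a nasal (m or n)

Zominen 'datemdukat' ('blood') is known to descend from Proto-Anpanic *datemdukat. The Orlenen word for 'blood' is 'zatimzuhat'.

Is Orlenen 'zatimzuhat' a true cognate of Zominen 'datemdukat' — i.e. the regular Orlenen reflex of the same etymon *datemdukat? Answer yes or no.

Derive the expected Orlenen reflex of *datemdukat:
Orlenen: start from *datemdukat.
  rule 1: no change — datemdukat
  rule 2 (unconditioned shift): datemdukat → zatemzukat
  rule 3 (unconditioned shift): zatemzukat → zatemzuhat
  rule 4 (pre-nasal raising): zatemzuhat → zatimzuhat
  ⇒ Orlenen zatimzuhat
Orlenen 'zatimzuhat' matches the regular reflex exactly, so the pair is cognate.

yes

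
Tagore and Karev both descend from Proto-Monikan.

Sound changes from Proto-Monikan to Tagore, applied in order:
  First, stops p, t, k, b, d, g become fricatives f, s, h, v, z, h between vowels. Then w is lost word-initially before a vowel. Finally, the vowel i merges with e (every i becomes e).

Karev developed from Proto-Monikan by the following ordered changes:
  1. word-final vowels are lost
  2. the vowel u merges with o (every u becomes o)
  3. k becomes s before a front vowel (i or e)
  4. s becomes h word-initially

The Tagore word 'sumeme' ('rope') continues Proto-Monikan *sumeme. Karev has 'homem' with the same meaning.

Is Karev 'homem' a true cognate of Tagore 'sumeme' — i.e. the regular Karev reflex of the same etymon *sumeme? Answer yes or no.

yes

Derive the expected Karev reflex of *sumeme:
Karev: start from *sumeme.
  rule 1 (apocope): sumeme → sumem
  rule 2 (vowel merger): sumem → somem
  rule 3: no change — somem
  rule 4 (debuccalisation): somem → homem
  ⇒ Karev homem
Karev 'homem' matches the regular reflex exactly, so the pair is cognate.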